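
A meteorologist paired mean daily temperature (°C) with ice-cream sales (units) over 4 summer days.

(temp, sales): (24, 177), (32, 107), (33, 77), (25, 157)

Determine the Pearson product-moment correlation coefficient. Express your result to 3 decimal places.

n = 4, Σx = 114, Σy = 518, Σx² = 3314, Σy² = 73356, Σxy = 14138
nΣxy − ΣxΣy = 56552 − 59052 = -2500
nΣx² − (Σx)² = 13256 − 12996 = 260; nΣy² − (Σy)² = 293424 − 268324 = 25100
r = -2500 / √(260 × 25100) = -2500 / 2554.6037 ≈ -0.979

-0.979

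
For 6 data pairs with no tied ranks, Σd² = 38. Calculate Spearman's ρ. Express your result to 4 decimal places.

ρ = 1 − 6Σd² / [n(n²−1)] = 1 − 6×38 / (6×35)
  = 1 − 228/210 = 1 − 1.08571 ≈ -0.0857

-0.0857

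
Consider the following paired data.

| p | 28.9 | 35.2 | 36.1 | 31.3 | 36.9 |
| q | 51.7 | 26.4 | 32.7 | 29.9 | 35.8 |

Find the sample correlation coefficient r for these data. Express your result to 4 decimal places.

-0.6228

n = 5, Σp = 168.4, Σq = 176.5, Σp² = 5718.76, Σq² = 6614.79, Σpq = 5860.77
nΣpq − ΣpΣq = 29303.85 − 29722.6 = -418.75
nΣp² − (Σp)² = 28593.8 − 28358.56 = 235.24; nΣq² − (Σq)² = 33073.95 − 31152.25 = 1921.7
r = -418.75 / √(235.24 × 1921.7) = -418.75 / 672.3546 ≈ -0.6228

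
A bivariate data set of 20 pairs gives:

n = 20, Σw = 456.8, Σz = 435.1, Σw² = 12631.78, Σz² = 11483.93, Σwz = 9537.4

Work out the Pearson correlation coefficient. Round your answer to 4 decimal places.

r = (nΣwz − ΣwΣz) / √[(nΣw² − (Σw)²)(nΣz² − (Σz)²)]
Numerator: 20×9537.4 − 456.8×435.1 = -8005.68
Denominator: √[(252635.6 − 208666.24)(229678.6 − 189312.01)] = √[43969.36 × 40366.59] = 42129.4805
r = -8005.68 / 42129.4805 ≈ -0.1900

-0.1900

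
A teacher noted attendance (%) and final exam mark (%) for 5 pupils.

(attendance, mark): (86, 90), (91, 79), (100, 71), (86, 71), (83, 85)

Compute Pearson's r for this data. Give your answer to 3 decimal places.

-0.590

n = 5, Σx = 446, Σy = 396, Σx² = 39962, Σy² = 31648, Σxy = 35190
nΣxy − ΣxΣy = 175950 − 176616 = -666
nΣx² − (Σx)² = 199810 − 198916 = 894; nΣy² − (Σy)² = 158240 − 156816 = 1424
r = -666 / √(894 × 1424) = -666 / 1128.2978 ≈ -0.590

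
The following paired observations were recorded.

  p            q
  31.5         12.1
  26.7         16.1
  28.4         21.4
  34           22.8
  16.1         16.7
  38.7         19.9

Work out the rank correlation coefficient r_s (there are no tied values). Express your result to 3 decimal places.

0.371

Rank p: 4, 2, 3, 5, 1, 6
Rank q: 1, 2, 5, 6, 3, 4
d = rank(p) − rank(q): 3, 0, -2, -1, -2, 2; Σd² = 22
ρ = 1 − 6Σd² / [n(n²−1)] = 1 − 6×22 / (6×35) = 1 − 132/210 ≈ 0.371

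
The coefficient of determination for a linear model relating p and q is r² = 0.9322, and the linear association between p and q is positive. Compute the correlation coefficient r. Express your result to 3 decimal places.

|r| = √0.9322 = 0.966
The association is positive, so r = 0.966.

0.966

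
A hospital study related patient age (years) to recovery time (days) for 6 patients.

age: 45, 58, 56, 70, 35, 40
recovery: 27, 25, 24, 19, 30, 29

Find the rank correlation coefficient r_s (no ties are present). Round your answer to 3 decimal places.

Rank age: 3, 5, 4, 6, 1, 2
Rank recovery: 4, 3, 2, 1, 6, 5
d = rank(age) − rank(recovery): -1, 2, 2, 5, -5, -3; Σd² = 68
ρ = 1 − 6Σd² / [n(n²−1)] = 1 − 6×68 / (6×35) = 1 − 408/210 ≈ -0.943

-0.943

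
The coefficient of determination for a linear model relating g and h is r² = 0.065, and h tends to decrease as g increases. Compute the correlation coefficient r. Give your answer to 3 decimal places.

-0.255

|r| = √0.065 = 0.255
The association is negative, so r = −0.255.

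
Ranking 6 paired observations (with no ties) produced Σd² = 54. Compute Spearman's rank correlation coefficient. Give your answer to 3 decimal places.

ρ = 1 − 6Σd² / [n(n²−1)] = 1 − 6×54 / (6×35)
  = 1 − 324/210 = 1 − 1.5429 ≈ -0.543

-0.543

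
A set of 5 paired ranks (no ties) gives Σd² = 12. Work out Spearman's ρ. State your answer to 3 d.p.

0.400

ρ = 1 − 6Σd² / [n(n²−1)] = 1 − 6×12 / (5×24)
  = 1 − 72/120 = 1 − 0.6000 ≈ 0.400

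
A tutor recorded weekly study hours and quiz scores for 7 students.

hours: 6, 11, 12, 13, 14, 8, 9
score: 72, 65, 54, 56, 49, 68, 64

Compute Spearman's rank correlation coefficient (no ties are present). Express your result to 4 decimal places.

Rank hours: 1, 4, 5, 6, 7, 2, 3
Rank score: 7, 5, 2, 3, 1, 6, 4
d = rank(hours) − rank(score): -6, -1, 3, 3, 6, -4, -1; Σd² = 108
ρ = 1 − 6Σd² / [n(n²−1)] = 1 − 6×108 / (7×48) = 1 − 648/336 ≈ -0.9286

-0.9286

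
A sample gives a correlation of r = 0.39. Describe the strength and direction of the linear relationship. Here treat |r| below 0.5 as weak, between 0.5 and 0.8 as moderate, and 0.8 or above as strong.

r = 0.39 > 0 so the relationship is positive.
|r| = 0.39, which falls in the weak range.

weak positive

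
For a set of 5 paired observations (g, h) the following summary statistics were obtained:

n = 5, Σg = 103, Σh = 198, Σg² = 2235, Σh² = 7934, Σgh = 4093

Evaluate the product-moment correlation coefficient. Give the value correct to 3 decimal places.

0.138

r = (nΣgh − ΣgΣh) / √[(nΣg² − (Σg)²)(nΣh² − (Σh)²)]
Numerator: 5×4093 − 103×198 = 71
Denominator: √[(11175 − 10609)(39670 − 39204)] = √[566 × 466] = 513.5718
r = 71 / 513.5718 ≈ 0.138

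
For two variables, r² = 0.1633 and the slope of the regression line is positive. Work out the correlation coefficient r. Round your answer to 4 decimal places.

|r| = √0.1633 = 0.4041
The association is positive, so r = 0.4041.

0.4041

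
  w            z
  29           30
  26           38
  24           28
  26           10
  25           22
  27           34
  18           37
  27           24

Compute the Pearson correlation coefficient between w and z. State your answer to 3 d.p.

-0.277

n = 8, Σw = 202, Σz = 223, Σw² = 5176, Σz² = 6813, Σwz = 5572
nΣwz − ΣwΣz = 44576 − 45046 = -470
nΣw² − (Σw)² = 41408 − 40804 = 604; nΣz² − (Σz)² = 54504 − 49729 = 4775
r = -470 / √(604 × 4775) = -470 / 1698.2638 ≈ -0.277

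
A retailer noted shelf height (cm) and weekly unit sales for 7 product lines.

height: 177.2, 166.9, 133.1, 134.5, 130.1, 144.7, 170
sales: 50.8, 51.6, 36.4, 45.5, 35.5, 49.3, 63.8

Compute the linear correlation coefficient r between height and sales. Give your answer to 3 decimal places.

0.804

n = 7, Σx = 1056.5, Σy = 332.9, Σx² = 161825.41, Σy² = 16399.59, Σxy = 51176.65
nΣxy − ΣxΣy = 358236.55 − 351708.85 = 6527.7
nΣx² − (Σx)² = 1132777.87 − 1116192.25 = 16585.62; nΣy² − (Σy)² = 114797.13 − 110822.41 = 3974.72
r = 6527.7 / √(16585.62 × 3974.72) = 6527.7 / 8119.3100 ≈ 0.804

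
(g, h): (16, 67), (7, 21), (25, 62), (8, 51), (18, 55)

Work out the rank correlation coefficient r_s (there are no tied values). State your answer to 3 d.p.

Rank g: 3, 1, 5, 2, 4
Rank h: 5, 1, 4, 2, 3
d = rank(g) − rank(h): -2, 0, 1, 0, 1; Σd² = 6
ρ = 1 − 6Σd² / [n(n²−1)] = 1 − 6×6 / (5×24) = 1 − 36/120 ≈ 0.700

0.700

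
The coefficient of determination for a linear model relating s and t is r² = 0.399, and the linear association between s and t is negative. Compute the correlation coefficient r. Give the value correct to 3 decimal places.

-0.632

|r| = √0.399 = 0.632
The association is negative, so r = −0.632.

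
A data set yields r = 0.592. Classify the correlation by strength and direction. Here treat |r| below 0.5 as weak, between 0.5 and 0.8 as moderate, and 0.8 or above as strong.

r = 0.592 > 0 so the relationship is positive.
|r| = 0.592, which falls in the moderate range.

moderate positive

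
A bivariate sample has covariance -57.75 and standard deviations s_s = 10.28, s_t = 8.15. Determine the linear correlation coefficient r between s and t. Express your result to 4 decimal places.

-0.6893

r = Cov(s,t) / (s_s · s_t) = -57.75 / (10.28 × 8.15)
  = -57.75 / 83.7820 ≈ -0.6893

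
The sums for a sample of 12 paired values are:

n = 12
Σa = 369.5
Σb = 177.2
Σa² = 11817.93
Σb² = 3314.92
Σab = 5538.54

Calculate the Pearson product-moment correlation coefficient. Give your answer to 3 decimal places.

0.148

r = (nΣab − ΣaΣb) / √[(nΣa² − (Σa)²)(nΣb² − (Σb)²)]
Numerator: 12×5538.54 − 369.5×177.2 = 987.08
Denominator: √[(141815.16 − 136530.25)(39779.04 − 31399.84)] = √[5284.91 × 8379.2] = 6654.5712
r = 987.08 / 6654.5712 ≈ 0.148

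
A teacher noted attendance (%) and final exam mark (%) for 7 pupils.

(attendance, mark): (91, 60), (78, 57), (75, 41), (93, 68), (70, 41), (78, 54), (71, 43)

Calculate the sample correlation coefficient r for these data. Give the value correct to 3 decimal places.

0.909

n = 7, Σx = 556, Σy = 364, Σx² = 44664, Σy² = 19600, Σxy = 29440
nΣxy − ΣxΣy = 206080 − 202384 = 3696
nΣx² − (Σx)² = 312648 − 309136 = 3512; nΣy² − (Σy)² = 137200 − 132496 = 4704
r = 3696 / √(3512 × 4704) = 3696 / 4064.5354 ≈ 0.909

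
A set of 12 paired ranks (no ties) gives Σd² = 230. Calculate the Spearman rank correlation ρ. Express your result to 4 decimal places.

0.1958

ρ = 1 − 6Σd² / [n(n²−1)] = 1 − 6×230 / (12×143)
  = 1 − 1380/1716 = 1 − 0.80420 ≈ 0.1958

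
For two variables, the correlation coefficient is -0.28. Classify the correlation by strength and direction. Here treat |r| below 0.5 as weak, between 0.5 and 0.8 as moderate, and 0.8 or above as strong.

r = -0.28 < 0 so the relationship is negative.
|r| = 0.28, which falls in the weak range.

weak negative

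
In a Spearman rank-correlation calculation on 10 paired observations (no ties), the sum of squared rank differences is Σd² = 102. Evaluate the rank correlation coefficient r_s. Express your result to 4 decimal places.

0.3818

ρ = 1 − 6Σd² / [n(n²−1)] = 1 − 6×102 / (10×99)
  = 1 − 612/990 = 1 − 0.61818 ≈ 0.3818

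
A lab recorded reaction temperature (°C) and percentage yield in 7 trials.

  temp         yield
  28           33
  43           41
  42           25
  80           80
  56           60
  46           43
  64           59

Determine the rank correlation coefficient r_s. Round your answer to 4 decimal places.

0.9286

Rank temp: 1, 3, 2, 7, 5, 4, 6
Rank yield: 2, 3, 1, 7, 6, 4, 5
d = rank(temp) − rank(yield): -1, 0, 1, 0, -1, 0, 1; Σd² = 4
ρ = 1 − 6Σd² / [n(n²−1)] = 1 − 6×4 / (7×48) = 1 − 24/336 ≈ 0.9286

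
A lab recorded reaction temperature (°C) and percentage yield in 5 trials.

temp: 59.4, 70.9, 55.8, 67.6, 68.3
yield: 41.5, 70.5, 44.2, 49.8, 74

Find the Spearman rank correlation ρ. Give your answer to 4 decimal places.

0.8000

Rank temp: 2, 5, 1, 3, 4
Rank yield: 1, 4, 2, 3, 5
d = rank(temp) − rank(yield): 1, 1, -1, 0, -1; Σd² = 4
ρ = 1 − 6Σd² / [n(n²−1)] = 1 − 6×4 / (5×24) = 1 − 24/120 ≈ 0.8000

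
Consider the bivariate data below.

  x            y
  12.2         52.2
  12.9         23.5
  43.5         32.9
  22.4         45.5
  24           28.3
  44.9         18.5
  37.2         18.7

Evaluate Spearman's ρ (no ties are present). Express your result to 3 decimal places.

-0.643

Rank x: 1, 2, 6, 3, 4, 7, 5
Rank y: 7, 3, 5, 6, 4, 1, 2
d = rank(x) − rank(y): -6, -1, 1, -3, 0, 6, 3; Σd² = 92
ρ = 1 − 6Σd² / [n(n²−1)] = 1 − 6×92 / (7×48) = 1 − 552/336 ≈ -0.643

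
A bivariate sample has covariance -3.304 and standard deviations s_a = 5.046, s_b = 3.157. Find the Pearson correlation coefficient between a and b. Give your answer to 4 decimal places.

r = Cov(a,b) / (s_a · s_b) = -3.304 / (5.046 × 3.157)
  = -3.304 / 15.9302 ≈ -0.2074

-0.2074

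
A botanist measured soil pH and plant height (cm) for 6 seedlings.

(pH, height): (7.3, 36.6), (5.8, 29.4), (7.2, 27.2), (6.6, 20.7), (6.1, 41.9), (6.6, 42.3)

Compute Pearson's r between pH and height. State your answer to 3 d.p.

-0.099

n = 6, Σx = 39.6, Σy = 198.1, Σx² = 263.1, Σy² = 6917.15, Σxy = 1304.93
nΣxy − ΣxΣy = 7829.58 − 7844.76 = -15.18
nΣx² − (Σx)² = 1578.6 − 1568.16 = 10.44; nΣy² − (Σy)² = 41502.9 − 39243.61 = 2259.29
r = -15.18 / √(10.44 × 2259.29) = -15.18 / 153.5806 ≈ -0.099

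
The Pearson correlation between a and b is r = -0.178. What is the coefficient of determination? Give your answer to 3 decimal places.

r² = (-0.178)² = 0.032

0.032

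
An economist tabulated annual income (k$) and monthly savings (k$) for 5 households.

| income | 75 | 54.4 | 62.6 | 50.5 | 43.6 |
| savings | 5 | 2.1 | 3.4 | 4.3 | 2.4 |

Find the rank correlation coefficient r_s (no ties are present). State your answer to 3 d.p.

0.500

Rank income: 5, 3, 4, 2, 1
Rank savings: 5, 1, 3, 4, 2
d = rank(income) − rank(savings): 0, 2, 1, -2, -1; Σd² = 10
ρ = 1 − 6Σd² / [n(n²−1)] = 1 − 6×10 / (5×24) = 1 − 60/120 ≈ 0.500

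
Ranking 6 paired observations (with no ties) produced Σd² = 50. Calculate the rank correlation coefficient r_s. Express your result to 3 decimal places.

-0.429

ρ = 1 − 6Σd² / [n(n²−1)] = 1 − 6×50 / (6×35)
  = 1 − 300/210 = 1 − 1.4286 ≈ -0.429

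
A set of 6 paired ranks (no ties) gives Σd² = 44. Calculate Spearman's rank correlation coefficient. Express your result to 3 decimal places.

-0.257

ρ = 1 − 6Σd² / [n(n²−1)] = 1 − 6×44 / (6×35)
  = 1 − 264/210 = 1 − 1.2571 ≈ -0.257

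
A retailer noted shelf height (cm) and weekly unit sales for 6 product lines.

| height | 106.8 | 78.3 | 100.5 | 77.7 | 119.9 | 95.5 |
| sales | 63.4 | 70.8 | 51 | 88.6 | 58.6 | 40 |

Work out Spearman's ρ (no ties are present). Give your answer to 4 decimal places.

Rank height: 5, 2, 4, 1, 6, 3
Rank sales: 4, 5, 2, 6, 3, 1
d = rank(height) − rank(sales): 1, -3, 2, -5, 3, 2; Σd² = 52
ρ = 1 − 6Σd² / [n(n²−1)] = 1 − 6×52 / (6×35) = 1 − 312/210 ≈ -0.4857

-0.4857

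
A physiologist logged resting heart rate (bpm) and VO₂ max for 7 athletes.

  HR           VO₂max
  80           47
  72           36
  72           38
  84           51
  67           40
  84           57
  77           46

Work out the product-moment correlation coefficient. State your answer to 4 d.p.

n = 7, Σx = 536, Σy = 315, Σx² = 41298, Σy² = 14515, Σxy = 24382
nΣxy − ΣxΣy = 170674 − 168840 = 1834
nΣx² − (Σx)² = 289086 − 287296 = 1790; nΣy² − (Σy)² = 101605 − 99225 = 2380
r = 1834 / √(1790 × 2380) = 1834 / 2064.0252 ≈ 0.8886

0.8886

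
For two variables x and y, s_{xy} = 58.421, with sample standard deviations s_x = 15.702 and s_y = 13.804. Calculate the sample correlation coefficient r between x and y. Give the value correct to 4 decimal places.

r = Cov(x,y) / (s_x · s_y) = 58.421 / (15.702 × 13.804)
  = 58.421 / 216.7504 ≈ 0.2695

0.2695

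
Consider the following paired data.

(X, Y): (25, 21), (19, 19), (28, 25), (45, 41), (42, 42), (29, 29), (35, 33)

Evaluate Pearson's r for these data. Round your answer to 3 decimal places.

n = 7, ΣX = 223, ΣY = 210, ΣX² = 7625, ΣY² = 6802, ΣXY = 7191
nΣXY − ΣXΣY = 50337 − 46830 = 3507
nΣX² − (ΣX)² = 53375 − 49729 = 3646; nΣY² − (ΣY)² = 47614 − 44100 = 3514
r = 3507 / √(3646 × 3514) = 3507 / 3579.3916 ≈ 0.980

0.980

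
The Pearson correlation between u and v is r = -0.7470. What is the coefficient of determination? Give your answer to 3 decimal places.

0.558

r² = (-0.7470)² = 0.558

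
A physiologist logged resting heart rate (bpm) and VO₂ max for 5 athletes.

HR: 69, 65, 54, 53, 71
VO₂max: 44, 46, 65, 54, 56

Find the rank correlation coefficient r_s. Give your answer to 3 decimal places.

Rank HR: 4, 3, 2, 1, 5
Rank VO₂max: 1, 2, 5, 3, 4
d = rank(HR) − rank(VO₂max): 3, 1, -3, -2, 1; Σd² = 24
ρ = 1 − 6Σd² / [n(n²−1)] = 1 − 6×24 / (5×24) = 1 − 144/120 ≈ -0.200

-0.200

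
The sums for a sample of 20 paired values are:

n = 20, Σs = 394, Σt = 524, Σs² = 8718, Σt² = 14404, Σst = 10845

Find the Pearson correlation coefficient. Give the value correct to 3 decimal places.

r = (nΣst − ΣsΣt) / √[(nΣs² − (Σs)²)(nΣt² − (Σt)²)]
Numerator: 20×10845 − 394×524 = 10444
Denominator: √[(174360 − 155236)(288080 − 274576)] = √[19124 × 13504] = 16070.1741
r = 10444 / 16070.1741 ≈ 0.650

0.650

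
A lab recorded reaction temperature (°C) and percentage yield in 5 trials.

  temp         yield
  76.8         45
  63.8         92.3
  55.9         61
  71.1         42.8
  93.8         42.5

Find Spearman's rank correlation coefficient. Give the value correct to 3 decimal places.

-0.800

Rank temp: 4, 2, 1, 3, 5
Rank yield: 3, 5, 4, 2, 1
d = rank(temp) − rank(yield): 1, -3, -3, 1, 4; Σd² = 36
ρ = 1 − 6Σd² / [n(n²−1)] = 1 − 6×36 / (5×24) = 1 − 216/120 ≈ -0.800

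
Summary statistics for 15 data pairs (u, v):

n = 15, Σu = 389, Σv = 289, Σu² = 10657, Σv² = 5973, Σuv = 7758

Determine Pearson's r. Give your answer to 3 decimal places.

r = (nΣuv − ΣuΣv) / √[(nΣu² − (Σu)²)(nΣv² − (Σv)²)]
Numerator: 15×7758 − 389×289 = 3949
Denominator: √[(159855 − 151321)(89595 − 83521)] = √[8534 × 6074] = 7199.6886
r = 3949 / 7199.6886 ≈ 0.548

0.548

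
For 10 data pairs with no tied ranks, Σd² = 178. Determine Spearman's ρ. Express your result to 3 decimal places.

ρ = 1 − 6Σd² / [n(n²−1)] = 1 − 6×178 / (10×99)
  = 1 − 1068/990 = 1 − 1.0788 ≈ -0.079

-0.079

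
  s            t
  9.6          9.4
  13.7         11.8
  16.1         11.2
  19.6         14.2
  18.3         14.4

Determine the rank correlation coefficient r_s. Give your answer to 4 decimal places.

Rank s: 1, 2, 3, 5, 4
Rank t: 1, 3, 2, 4, 5
d = rank(s) − rank(t): 0, -1, 1, 1, -1; Σd² = 4
ρ = 1 − 6Σd² / [n(n²−1)] = 1 − 6×4 / (5×24) = 1 − 24/120 ≈ 0.8000

0.8000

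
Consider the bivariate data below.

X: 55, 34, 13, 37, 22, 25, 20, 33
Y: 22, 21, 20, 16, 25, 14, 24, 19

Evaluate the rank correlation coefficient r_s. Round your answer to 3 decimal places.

-0.214

Rank X: 8, 6, 1, 7, 3, 4, 2, 5
Rank Y: 6, 5, 4, 2, 8, 1, 7, 3
d = rank(X) − rank(Y): 2, 1, -3, 5, -5, 3, -5, 2; Σd² = 102
ρ = 1 − 6Σd² / [n(n²−1)] = 1 − 6×102 / (8×63) = 1 − 612/504 ≈ -0.214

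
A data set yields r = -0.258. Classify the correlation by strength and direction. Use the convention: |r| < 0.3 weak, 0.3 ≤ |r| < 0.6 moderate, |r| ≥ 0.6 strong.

weak negative

r = -0.258 < 0 so the relationship is negative.
|r| = 0.258, which falls in the weak range.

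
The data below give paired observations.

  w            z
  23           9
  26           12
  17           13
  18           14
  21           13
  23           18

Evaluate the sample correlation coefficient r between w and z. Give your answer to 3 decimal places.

n = 6, Σw = 128, Σz = 79, Σw² = 2788, Σz² = 1083, Σwz = 1679
nΣwz − ΣwΣz = 10074 − 10112 = -38
nΣw² − (Σw)² = 16728 − 16384 = 344; nΣz² − (Σz)² = 6498 − 6241 = 257
r = -38 / √(344 × 257) = -38 / 297.3348 ≈ -0.128

-0.128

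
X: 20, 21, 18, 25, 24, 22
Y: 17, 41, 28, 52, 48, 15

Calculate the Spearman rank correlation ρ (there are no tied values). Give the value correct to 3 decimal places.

0.600

Rank X: 2, 3, 1, 6, 5, 4
Rank Y: 2, 4, 3, 6, 5, 1
d = rank(X) − rank(Y): 0, -1, -2, 0, 0, 3; Σd² = 14
ρ = 1 − 6Σd² / [n(n²−1)] = 1 − 6×14 / (6×35) = 1 − 84/210 ≈ 0.600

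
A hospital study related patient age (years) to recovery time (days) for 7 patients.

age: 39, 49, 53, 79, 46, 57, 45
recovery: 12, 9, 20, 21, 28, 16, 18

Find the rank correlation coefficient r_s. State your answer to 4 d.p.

0.2857

Rank age: 1, 4, 5, 7, 3, 6, 2
Rank recovery: 2, 1, 5, 6, 7, 3, 4
d = rank(age) − rank(recovery): -1, 3, 0, 1, -4, 3, -2; Σd² = 40
ρ = 1 − 6Σd² / [n(n²−1)] = 1 − 6×40 / (7×48) = 1 − 240/336 ≈ 0.2857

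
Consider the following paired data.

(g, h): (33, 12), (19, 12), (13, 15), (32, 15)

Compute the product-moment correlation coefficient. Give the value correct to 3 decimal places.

-0.205

n = 4, Σg = 97, Σh = 54, Σg² = 2643, Σh² = 738, Σgh = 1299
nΣgh − ΣgΣh = 5196 − 5238 = -42
nΣg² − (Σg)² = 10572 − 9409 = 1163; nΣh² − (Σh)² = 2952 − 2916 = 36
r = -42 / √(1163 × 36) = -42 / 204.6167 ≈ -0.205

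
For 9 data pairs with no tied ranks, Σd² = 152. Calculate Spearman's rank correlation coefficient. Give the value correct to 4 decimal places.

ρ = 1 − 6Σd² / [n(n²−1)] = 1 − 6×152 / (9×80)
  = 1 − 912/720 = 1 − 1.26667 ≈ -0.2667

-0.2667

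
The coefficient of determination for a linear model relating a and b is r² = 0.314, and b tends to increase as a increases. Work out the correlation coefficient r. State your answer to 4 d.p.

|r| = √0.314 = 0.5604
The association is positive, so r = 0.5604.

0.5604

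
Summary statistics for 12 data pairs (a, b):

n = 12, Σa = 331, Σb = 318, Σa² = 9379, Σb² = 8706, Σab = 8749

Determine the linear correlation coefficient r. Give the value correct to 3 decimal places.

-0.085

r = (nΣab − ΣaΣb) / √[(nΣa² − (Σa)²)(nΣb² − (Σb)²)]
Numerator: 12×8749 − 331×318 = -270
Denominator: √[(112548 − 109561)(104472 − 101124)] = √[2987 × 3348] = 3162.3529
r = -270 / 3162.3529 ≈ -0.085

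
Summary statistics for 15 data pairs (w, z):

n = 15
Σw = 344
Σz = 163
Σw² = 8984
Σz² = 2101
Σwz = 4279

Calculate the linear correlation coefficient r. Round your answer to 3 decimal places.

r = (nΣwz − ΣwΣz) / √[(nΣw² − (Σw)²)(nΣz² − (Σz)²)]
Numerator: 15×4279 − 344×163 = 8113
Denominator: √[(134760 − 118336)(31515 − 26569)] = √[16424 × 4946] = 9012.9409
r = 8113 / 9012.9409 ≈ 0.900

0.900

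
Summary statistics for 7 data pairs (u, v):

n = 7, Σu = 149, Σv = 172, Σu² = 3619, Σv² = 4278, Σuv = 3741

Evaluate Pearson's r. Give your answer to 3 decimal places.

r = (nΣuv − ΣuΣv) / √[(nΣu² − (Σu)²)(nΣv² − (Σv)²)]
Numerator: 7×3741 − 149×172 = 559
Denominator: √[(25333 − 22201)(29946 − 29584)] = √[3132 × 362] = 1064.7929
r = 559 / 1064.7929 ≈ 0.525

0.525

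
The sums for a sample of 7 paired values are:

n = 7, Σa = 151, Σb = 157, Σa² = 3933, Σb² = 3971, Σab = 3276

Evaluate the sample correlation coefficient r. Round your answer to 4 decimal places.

-0.2008

r = (nΣab − ΣaΣb) / √[(nΣa² − (Σa)²)(nΣb² − (Σb)²)]
Numerator: 7×3276 − 151×157 = -775
Denominator: √[(27531 − 22801)(27797 − 24649)] = √[4730 × 3148] = 3858.7615
r = -775 / 3858.7615 ≈ -0.2008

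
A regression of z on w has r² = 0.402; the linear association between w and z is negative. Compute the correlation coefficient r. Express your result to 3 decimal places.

|r| = √0.402 = 0.634
The association is negative, so r = −0.634.

-0.634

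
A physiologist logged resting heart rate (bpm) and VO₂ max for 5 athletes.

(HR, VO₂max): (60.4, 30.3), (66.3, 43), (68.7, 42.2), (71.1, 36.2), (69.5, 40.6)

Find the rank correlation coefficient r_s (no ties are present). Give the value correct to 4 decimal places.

0.0000

Rank HR: 1, 2, 3, 5, 4
Rank VO₂max: 1, 5, 4, 2, 3
d = rank(HR) − rank(VO₂max): 0, -3, -1, 3, 1; Σd² = 20
ρ = 1 − 6Σd² / [n(n²−1)] = 1 − 6×20 / (5×24) = 1 − 120/120 ≈ 0.0000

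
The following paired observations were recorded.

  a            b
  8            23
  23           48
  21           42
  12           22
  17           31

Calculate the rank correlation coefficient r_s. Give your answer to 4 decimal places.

0.9000

Rank a: 1, 5, 4, 2, 3
Rank b: 2, 5, 4, 1, 3
d = rank(a) − rank(b): -1, 0, 0, 1, 0; Σd² = 2
ρ = 1 − 6Σd² / [n(n²−1)] = 1 − 6×2 / (5×24) = 1 − 12/120 ≈ 0.9000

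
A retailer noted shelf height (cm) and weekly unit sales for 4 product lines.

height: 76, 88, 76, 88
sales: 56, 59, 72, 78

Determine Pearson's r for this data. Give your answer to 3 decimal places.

n = 4, Σx = 328, Σy = 265, Σx² = 27040, Σy² = 17885, Σxy = 21784
nΣxy − ΣxΣy = 87136 − 86920 = 216
nΣx² − (Σx)² = 108160 − 107584 = 576; nΣy² − (Σy)² = 71540 − 70225 = 1315
r = 216 / √(576 × 1315) = 216 / 870.3103 ≈ 0.248

0.248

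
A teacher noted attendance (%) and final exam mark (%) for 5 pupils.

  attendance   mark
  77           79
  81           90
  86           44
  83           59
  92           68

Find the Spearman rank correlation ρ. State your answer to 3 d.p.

Rank attendance: 1, 2, 4, 3, 5
Rank mark: 4, 5, 1, 2, 3
d = rank(attendance) − rank(mark): -3, -3, 3, 1, 2; Σd² = 32
ρ = 1 − 6Σd² / [n(n²−1)] = 1 − 6×32 / (5×24) = 1 − 192/120 ≈ -0.600

-0.600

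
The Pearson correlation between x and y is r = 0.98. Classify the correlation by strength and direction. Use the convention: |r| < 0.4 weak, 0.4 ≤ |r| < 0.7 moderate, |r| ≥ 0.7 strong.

r = 0.98 > 0 so the relationship is positive.
|r| = 0.98, which falls in the strong range.

strong positive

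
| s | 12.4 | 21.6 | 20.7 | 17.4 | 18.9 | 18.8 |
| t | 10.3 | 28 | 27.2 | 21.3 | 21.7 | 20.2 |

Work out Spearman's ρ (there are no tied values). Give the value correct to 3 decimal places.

Rank s: 1, 6, 5, 2, 4, 3
Rank t: 1, 6, 5, 3, 4, 2
d = rank(s) − rank(t): 0, 0, 0, -1, 0, 1; Σd² = 2
ρ = 1 − 6Σd² / [n(n²−1)] = 1 − 6×2 / (6×35) = 1 − 12/210 ≈ 0.943

0.943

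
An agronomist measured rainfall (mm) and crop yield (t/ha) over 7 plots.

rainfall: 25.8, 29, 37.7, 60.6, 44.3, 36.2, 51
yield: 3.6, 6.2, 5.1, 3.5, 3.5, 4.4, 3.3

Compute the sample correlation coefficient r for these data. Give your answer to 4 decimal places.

n = 7, Σx = 284.6, Σy = 29.6, Σx² = 12474.22, Σy² = 132.16, Σxy = 1159.68
nΣxy − ΣxΣy = 8117.76 − 8424.16 = -306.4
nΣx² − (Σx)² = 87319.54 − 80997.16 = 6322.38; nΣy² − (Σy)² = 925.12 − 876.16 = 48.96
r = -306.4 / √(6322.38 × 48.96) = -306.4 / 556.3665 ≈ -0.5507

-0.5507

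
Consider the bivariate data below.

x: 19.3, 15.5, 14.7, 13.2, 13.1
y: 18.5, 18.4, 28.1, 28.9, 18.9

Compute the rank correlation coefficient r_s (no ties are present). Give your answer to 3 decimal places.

-0.600

Rank x: 5, 4, 3, 2, 1
Rank y: 2, 1, 4, 5, 3
d = rank(x) − rank(y): 3, 3, -1, -3, -2; Σd² = 32
ρ = 1 − 6Σd² / [n(n²−1)] = 1 − 6×32 / (5×24) = 1 − 192/120 ≈ -0.600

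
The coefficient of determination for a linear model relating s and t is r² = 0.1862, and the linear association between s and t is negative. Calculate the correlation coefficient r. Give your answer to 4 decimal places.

-0.4315

|r| = √0.1862 = 0.4315
The association is negative, so r = −0.4315.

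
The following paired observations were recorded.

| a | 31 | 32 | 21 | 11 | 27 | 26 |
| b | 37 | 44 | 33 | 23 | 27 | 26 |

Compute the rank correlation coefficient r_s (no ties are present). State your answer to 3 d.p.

0.829

Rank a: 5, 6, 2, 1, 4, 3
Rank b: 5, 6, 4, 1, 3, 2
d = rank(a) − rank(b): 0, 0, -2, 0, 1, 1; Σd² = 6
ρ = 1 − 6Σd² / [n(n²−1)] = 1 − 6×6 / (6×35) = 1 − 36/210 ≈ 0.829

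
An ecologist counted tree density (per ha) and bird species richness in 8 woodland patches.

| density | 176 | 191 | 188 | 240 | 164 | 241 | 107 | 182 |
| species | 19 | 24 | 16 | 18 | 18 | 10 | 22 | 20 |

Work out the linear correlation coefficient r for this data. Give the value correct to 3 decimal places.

-0.594

n = 8, Σx = 1489, Σy = 147, Σx² = 289951, Σy² = 2825, Σxy = 26612
nΣxy − ΣxΣy = 212896 − 218883 = -5987
nΣx² − (Σx)² = 2319608 − 2217121 = 102487; nΣy² − (Σy)² = 22600 − 21609 = 991
r = -5987 / √(102487 × 991) = -5987 / 10077.9272 ≈ -0.594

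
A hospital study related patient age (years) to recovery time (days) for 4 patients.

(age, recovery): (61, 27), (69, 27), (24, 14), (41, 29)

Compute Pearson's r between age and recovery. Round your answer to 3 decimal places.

0.730

n = 4, Σx = 195, Σy = 97, Σx² = 10739, Σy² = 2495, Σxy = 5035
nΣxy − ΣxΣy = 20140 − 18915 = 1225
nΣx² − (Σx)² = 42956 − 38025 = 4931; nΣy² − (Σy)² = 9980 − 9409 = 571
r = 1225 / √(4931 × 571) = 1225 / 1677.9753 ≈ 0.730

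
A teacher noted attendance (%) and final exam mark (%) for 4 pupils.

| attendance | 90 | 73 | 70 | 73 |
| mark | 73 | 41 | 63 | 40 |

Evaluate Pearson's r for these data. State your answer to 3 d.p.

n = 4, Σx = 306, Σy = 217, Σx² = 23658, Σy² = 12579, Σxy = 16893
nΣxy − ΣxΣy = 67572 − 66402 = 1170
nΣx² − (Σx)² = 94632 − 93636 = 996; nΣy² − (Σy)² = 50316 − 47089 = 3227
r = 1170 / √(996 × 3227) = 1170 / 1792.7889 ≈ 0.653

0.653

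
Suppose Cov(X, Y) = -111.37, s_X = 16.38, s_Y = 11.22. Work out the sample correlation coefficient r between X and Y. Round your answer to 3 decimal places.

-0.606

r = Cov(X,Y) / (s_X · s_Y) = -111.37 / (16.38 × 11.22)
  = -111.37 / 183.7836 ≈ -0.606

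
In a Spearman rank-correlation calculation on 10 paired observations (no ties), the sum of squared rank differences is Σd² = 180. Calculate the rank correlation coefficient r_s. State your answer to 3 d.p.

-0.091

ρ = 1 − 6Σd² / [n(n²−1)] = 1 − 6×180 / (10×99)
  = 1 − 1080/990 = 1 − 1.0909 ≈ -0.091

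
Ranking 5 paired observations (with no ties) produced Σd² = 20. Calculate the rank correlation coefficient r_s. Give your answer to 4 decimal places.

ρ = 1 − 6Σd² / [n(n²−1)] = 1 − 6×20 / (5×24)
  = 1 − 120/120 = 1 − 1.00000 ≈ 0.0000

0.0000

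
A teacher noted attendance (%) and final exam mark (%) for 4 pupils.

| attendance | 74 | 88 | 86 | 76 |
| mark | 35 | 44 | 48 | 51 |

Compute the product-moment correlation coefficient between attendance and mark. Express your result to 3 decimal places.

0.328

n = 4, Σx = 324, Σy = 178, Σx² = 26392, Σy² = 8066, Σxy = 14466
nΣxy − ΣxΣy = 57864 − 57672 = 192
nΣx² − (Σx)² = 105568 − 104976 = 592; nΣy² − (Σy)² = 32264 − 31684 = 580
r = 192 / √(592 × 580) = 192 / 585.9693 ≈ 0.328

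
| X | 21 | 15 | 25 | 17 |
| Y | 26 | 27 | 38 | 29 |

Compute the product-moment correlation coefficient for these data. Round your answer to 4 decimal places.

0.7410

n = 4, ΣX = 78, ΣY = 120, ΣX² = 1580, ΣY² = 3690, ΣXY = 2394
nΣXY − ΣXΣY = 9576 − 9360 = 216
nΣX² − (ΣX)² = 6320 − 6084 = 236; nΣY² − (ΣY)² = 14760 − 14400 = 360
r = 216 / √(236 × 360) = 216 / 291.4790 ≈ 0.7410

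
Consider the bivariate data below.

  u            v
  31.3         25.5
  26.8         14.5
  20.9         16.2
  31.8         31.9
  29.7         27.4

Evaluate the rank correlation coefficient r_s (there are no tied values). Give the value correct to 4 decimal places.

0.8000

Rank u: 4, 2, 1, 5, 3
Rank v: 3, 1, 2, 5, 4
d = rank(u) − rank(v): 1, 1, -1, 0, -1; Σd² = 4
ρ = 1 − 6Σd² / [n(n²−1)] = 1 − 6×4 / (5×24) = 1 − 24/120 ≈ 0.8000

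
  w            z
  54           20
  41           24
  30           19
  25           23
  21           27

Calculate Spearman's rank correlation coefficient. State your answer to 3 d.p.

Rank w: 5, 4, 3, 2, 1
Rank z: 2, 4, 1, 3, 5
d = rank(w) − rank(z): 3, 0, 2, -1, -4; Σd² = 30
ρ = 1 − 6Σd² / [n(n²−1)] = 1 − 6×30 / (5×24) = 1 − 180/120 ≈ -0.500

-0.500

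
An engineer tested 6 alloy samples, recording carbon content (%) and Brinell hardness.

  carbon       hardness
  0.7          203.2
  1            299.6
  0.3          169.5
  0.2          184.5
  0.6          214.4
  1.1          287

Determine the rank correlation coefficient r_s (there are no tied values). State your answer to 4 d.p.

Rank carbon: 4, 5, 2, 1, 3, 6
Rank hardness: 3, 6, 1, 2, 4, 5
d = rank(carbon) − rank(hardness): 1, -1, 1, -1, -1, 1; Σd² = 6
ρ = 1 − 6Σd² / [n(n²−1)] = 1 − 6×6 / (6×35) = 1 − 36/210 ≈ 0.8286

0.8286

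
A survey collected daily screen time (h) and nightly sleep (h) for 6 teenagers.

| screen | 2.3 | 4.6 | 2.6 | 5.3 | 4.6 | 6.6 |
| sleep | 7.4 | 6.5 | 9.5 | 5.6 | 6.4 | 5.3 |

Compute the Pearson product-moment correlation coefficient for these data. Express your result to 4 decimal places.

-0.8559

n = 6, Σx = 26, Σy = 40.7, Σx² = 126.02, Σy² = 287.67, Σxy = 165.72
nΣxy − ΣxΣy = 994.32 − 1058.2 = -63.88
nΣx² − (Σx)² = 756.12 − 676 = 80.12; nΣy² − (Σy)² = 1726.02 − 1656.49 = 69.53
r = -63.88 / √(80.12 × 69.53) = -63.88 / 74.6374 ≈ -0.8559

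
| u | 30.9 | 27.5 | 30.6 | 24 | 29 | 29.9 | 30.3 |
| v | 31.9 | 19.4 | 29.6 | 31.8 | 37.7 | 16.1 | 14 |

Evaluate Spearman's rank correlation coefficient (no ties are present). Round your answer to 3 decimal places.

-0.036

Rank u: 7, 2, 6, 1, 3, 4, 5
Rank v: 6, 3, 4, 5, 7, 2, 1
d = rank(u) − rank(v): 1, -1, 2, -4, -4, 2, 4; Σd² = 58
ρ = 1 − 6Σd² / [n(n²−1)] = 1 − 6×58 / (7×48) = 1 − 348/336 ≈ -0.036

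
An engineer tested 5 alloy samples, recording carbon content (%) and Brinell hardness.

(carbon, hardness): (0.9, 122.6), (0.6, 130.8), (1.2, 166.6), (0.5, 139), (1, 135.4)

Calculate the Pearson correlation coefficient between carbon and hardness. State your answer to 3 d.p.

0.539

n = 5, Σx = 4.2, Σy = 694.4, Σx² = 3.86, Σy² = 97549.12, Σxy = 593.64
nΣxy − ΣxΣy = 2968.2 − 2916.48 = 51.72
nΣx² − (Σx)² = 19.3 − 17.64 = 1.66; nΣy² − (Σy)² = 487745.6 − 482191.36 = 5554.24
r = 51.72 / √(1.66 × 5554.24) = 51.72 / 96.0210 ≈ 0.539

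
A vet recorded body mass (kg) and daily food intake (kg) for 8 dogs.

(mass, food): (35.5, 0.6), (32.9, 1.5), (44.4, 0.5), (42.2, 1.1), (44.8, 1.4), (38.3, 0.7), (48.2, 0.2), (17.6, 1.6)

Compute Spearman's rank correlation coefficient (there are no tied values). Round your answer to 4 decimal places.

-0.6667

Rank mass: 3, 2, 6, 5, 7, 4, 8, 1
Rank food: 3, 7, 2, 5, 6, 4, 1, 8
d = rank(mass) − rank(food): 0, -5, 4, 0, 1, 0, 7, -7; Σd² = 140
ρ = 1 − 6Σd² / [n(n²−1)] = 1 − 6×140 / (8×63) = 1 − 840/504 ≈ -0.6667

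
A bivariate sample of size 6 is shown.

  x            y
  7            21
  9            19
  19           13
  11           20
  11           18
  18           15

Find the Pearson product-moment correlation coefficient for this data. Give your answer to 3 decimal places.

-0.957

n = 6, Σx = 75, Σy = 106, Σx² = 1057, Σy² = 1920, Σxy = 1253
nΣxy − ΣxΣy = 7518 − 7950 = -432
nΣx² − (Σx)² = 6342 − 5625 = 717; nΣy² − (Σy)² = 11520 − 11236 = 284
r = -432 / √(717 × 284) = -432 / 451.2516 ≈ -0.957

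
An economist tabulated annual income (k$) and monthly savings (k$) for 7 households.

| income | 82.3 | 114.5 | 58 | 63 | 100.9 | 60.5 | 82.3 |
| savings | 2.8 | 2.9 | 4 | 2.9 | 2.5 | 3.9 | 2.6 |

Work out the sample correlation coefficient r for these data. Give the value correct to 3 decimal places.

-0.675

n = 7, Σx = 561.5, Σy = 21.6, Σx² = 47830.89, Σy² = 68.88, Σxy = 1679.37
nΣxy − ΣxΣy = 11755.59 − 12128.4 = -372.81
nΣx² − (Σx)² = 334816.23 − 315282.25 = 19533.98; nΣy² − (Σy)² = 482.16 − 466.56 = 15.6
r = -372.81 / √(19533.98 × 15.6) = -372.81 / 552.0236 ≈ -0.675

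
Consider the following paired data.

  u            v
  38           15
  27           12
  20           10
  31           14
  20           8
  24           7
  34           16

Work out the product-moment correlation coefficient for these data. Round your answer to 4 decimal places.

n = 7, Σu = 194, Σv = 82, Σu² = 5666, Σv² = 1034, Σuv = 2400
nΣuv − ΣuΣv = 16800 − 15908 = 892
nΣu² − (Σu)² = 39662 − 37636 = 2026; nΣv² − (Σv)² = 7238 − 6724 = 514
r = 892 / √(2026 × 514) = 892 / 1020.4724 ≈ 0.8741

0.8741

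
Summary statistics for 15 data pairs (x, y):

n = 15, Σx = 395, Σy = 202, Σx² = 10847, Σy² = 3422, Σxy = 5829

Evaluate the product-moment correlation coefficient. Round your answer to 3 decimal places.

r = (nΣxy − ΣxΣy) / √[(nΣx² − (Σx)²)(nΣy² − (Σy)²)]
Numerator: 15×5829 − 395×202 = 7645
Denominator: √[(162705 − 156025)(51330 − 40804)] = √[6680 × 10526] = 8385.3253
r = 7645 / 8385.3253 ≈ 0.912

0.912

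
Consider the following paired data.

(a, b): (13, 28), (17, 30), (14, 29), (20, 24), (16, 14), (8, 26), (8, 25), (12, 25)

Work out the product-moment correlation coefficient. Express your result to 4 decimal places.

n = 8, Σa = 108, Σb = 201, Σa² = 1582, Σb² = 5223, Σab = 2692
nΣab − ΣaΣb = 21536 − 21708 = -172
nΣa² − (Σa)² = 12656 − 11664 = 992; nΣb² − (Σb)² = 41784 − 40401 = 1383
r = -172 / √(992 × 1383) = -172 / 1171.2967 ≈ -0.1468

-0.1468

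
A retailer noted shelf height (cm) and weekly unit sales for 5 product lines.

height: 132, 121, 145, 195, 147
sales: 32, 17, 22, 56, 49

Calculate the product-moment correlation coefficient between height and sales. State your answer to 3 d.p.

n = 5, Σx = 740, Σy = 176, Σx² = 112724, Σy² = 7334, Σxy = 27594
nΣxy − ΣxΣy = 137970 − 130240 = 7730
nΣx² − (Σx)² = 563620 − 547600 = 16020; nΣy² − (Σy)² = 36670 − 30976 = 5694
r = 7730 / √(16020 × 5694) = 7730 / 9550.8052 ≈ 0.809

0.809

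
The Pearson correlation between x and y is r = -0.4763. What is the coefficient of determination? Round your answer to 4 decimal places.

r² = (-0.4763)² = 0.2269

0.2269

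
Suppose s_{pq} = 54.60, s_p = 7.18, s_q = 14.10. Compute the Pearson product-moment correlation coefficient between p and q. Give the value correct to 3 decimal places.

r = Cov(p,q) / (s_p · s_q) = 54.60 / (7.18 × 14.10)
  = 54.60 / 101.2380 ≈ 0.539

0.539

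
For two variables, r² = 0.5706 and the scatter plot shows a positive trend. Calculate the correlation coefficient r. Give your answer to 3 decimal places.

|r| = √0.5706 = 0.755
The association is positive, so r = 0.755.

0.755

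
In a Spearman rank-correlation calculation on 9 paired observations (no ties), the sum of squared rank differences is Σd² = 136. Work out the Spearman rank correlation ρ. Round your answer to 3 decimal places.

ρ = 1 − 6Σd² / [n(n²−1)] = 1 − 6×136 / (9×80)
  = 1 − 816/720 = 1 − 1.1333 ≈ -0.133

-0.133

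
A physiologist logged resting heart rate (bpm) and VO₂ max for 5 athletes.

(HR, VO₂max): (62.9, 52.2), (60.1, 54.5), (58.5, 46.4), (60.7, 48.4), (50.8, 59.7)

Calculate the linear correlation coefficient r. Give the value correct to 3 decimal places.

-0.643

n = 5, Σx = 293, Σy = 261.2, Σx² = 17255.8, Σy² = 13754.7, Σxy = 15243.87
nΣxy − ΣxΣy = 76219.35 − 76531.6 = -312.25
nΣx² − (Σx)² = 86279 − 85849 = 430; nΣy² − (Σy)² = 68773.5 − 68225.44 = 548.06
r = -312.25 / √(430 × 548.06) = -312.25 / 485.4542 ≈ -0.643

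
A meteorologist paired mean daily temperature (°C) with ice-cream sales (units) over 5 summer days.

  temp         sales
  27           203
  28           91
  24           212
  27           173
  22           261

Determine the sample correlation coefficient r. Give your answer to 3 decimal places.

-0.847

n = 5, Σx = 128, Σy = 940, Σx² = 3302, Σy² = 192484, Σxy = 23530
nΣxy − ΣxΣy = 117650 − 120320 = -2670
nΣx² − (Σx)² = 16510 − 16384 = 126; nΣy² − (Σy)² = 962420 − 883600 = 78820
r = -2670 / √(126 × 78820) = -2670 / 3151.3997 ≈ -0.847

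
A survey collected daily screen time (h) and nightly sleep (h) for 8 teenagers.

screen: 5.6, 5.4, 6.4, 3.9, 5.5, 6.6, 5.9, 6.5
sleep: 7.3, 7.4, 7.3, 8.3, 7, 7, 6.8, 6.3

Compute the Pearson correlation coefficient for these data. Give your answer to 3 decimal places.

-0.828

n = 8, Σx = 45.8, Σy = 57.4, Σx² = 267.56, Σy² = 414.16, Σxy = 325.7
nΣxy − ΣxΣy = 2605.6 − 2628.92 = -23.32
nΣx² − (Σx)² = 2140.48 − 2097.64 = 42.84; nΣy² − (Σy)² = 3313.28 − 3294.76 = 18.52
r = -23.32 / √(42.84 × 18.52) = -23.32 / 28.1673 ≈ -0.828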